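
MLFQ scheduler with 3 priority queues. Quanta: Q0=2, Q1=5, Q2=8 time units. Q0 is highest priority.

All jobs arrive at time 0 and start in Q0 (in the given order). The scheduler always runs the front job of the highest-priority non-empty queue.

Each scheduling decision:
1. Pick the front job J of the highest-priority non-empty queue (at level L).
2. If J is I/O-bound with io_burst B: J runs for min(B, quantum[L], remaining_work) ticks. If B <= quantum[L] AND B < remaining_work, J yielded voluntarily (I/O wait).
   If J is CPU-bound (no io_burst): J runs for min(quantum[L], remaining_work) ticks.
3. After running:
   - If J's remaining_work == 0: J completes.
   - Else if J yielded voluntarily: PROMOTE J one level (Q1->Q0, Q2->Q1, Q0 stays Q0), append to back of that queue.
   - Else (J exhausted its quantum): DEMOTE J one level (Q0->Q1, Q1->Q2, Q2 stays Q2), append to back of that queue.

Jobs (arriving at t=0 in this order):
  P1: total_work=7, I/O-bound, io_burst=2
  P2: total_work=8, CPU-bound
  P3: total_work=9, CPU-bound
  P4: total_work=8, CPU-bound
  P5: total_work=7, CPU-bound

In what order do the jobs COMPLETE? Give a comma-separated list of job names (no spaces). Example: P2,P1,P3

t=0-2: P1@Q0 runs 2, rem=5, I/O yield, promote→Q0. Q0=[P2,P3,P4,P5,P1] Q1=[] Q2=[]
t=2-4: P2@Q0 runs 2, rem=6, quantum used, demote→Q1. Q0=[P3,P4,P5,P1] Q1=[P2] Q2=[]
t=4-6: P3@Q0 runs 2, rem=7, quantum used, demote→Q1. Q0=[P4,P5,P1] Q1=[P2,P3] Q2=[]
t=6-8: P4@Q0 runs 2, rem=6, quantum used, demote→Q1. Q0=[P5,P1] Q1=[P2,P3,P4] Q2=[]
t=8-10: P5@Q0 runs 2, rem=5, quantum used, demote→Q1. Q0=[P1] Q1=[P2,P3,P4,P5] Q2=[]
t=10-12: P1@Q0 runs 2, rem=3, I/O yield, promote→Q0. Q0=[P1] Q1=[P2,P3,P4,P5] Q2=[]
t=12-14: P1@Q0 runs 2, rem=1, I/O yield, promote→Q0. Q0=[P1] Q1=[P2,P3,P4,P5] Q2=[]
t=14-15: P1@Q0 runs 1, rem=0, completes. Q0=[] Q1=[P2,P3,P4,P5] Q2=[]
t=15-20: P2@Q1 runs 5, rem=1, quantum used, demote→Q2. Q0=[] Q1=[P3,P4,P5] Q2=[P2]
t=20-25: P3@Q1 runs 5, rem=2, quantum used, demote→Q2. Q0=[] Q1=[P4,P5] Q2=[P2,P3]
t=25-30: P4@Q1 runs 5, rem=1, quantum used, demote→Q2. Q0=[] Q1=[P5] Q2=[P2,P3,P4]
t=30-35: P5@Q1 runs 5, rem=0, completes. Q0=[] Q1=[] Q2=[P2,P3,P4]
t=35-36: P2@Q2 runs 1, rem=0, completes. Q0=[] Q1=[] Q2=[P3,P4]
t=36-38: P3@Q2 runs 2, rem=0, completes. Q0=[] Q1=[] Q2=[P4]
t=38-39: P4@Q2 runs 1, rem=0, completes. Q0=[] Q1=[] Q2=[]

Answer: P1,P5,P2,P3,P4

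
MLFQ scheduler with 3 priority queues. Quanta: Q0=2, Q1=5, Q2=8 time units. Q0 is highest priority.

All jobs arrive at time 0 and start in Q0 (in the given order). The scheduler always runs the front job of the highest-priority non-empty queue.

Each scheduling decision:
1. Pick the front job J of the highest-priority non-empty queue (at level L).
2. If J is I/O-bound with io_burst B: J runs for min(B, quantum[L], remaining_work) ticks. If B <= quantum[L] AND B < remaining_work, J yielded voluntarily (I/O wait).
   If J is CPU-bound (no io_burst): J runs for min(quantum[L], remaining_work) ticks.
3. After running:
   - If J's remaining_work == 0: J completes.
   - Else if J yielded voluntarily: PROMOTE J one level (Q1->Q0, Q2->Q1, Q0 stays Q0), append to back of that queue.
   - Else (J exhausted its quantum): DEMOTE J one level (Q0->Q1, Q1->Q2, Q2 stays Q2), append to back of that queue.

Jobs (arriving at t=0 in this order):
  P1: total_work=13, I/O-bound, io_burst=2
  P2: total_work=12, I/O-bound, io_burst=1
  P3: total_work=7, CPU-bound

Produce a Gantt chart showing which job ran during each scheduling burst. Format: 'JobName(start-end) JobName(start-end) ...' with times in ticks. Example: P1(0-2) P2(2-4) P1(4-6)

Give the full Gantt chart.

Answer: P1(0-2) P2(2-3) P3(3-5) P1(5-7) P2(7-8) P1(8-10) P2(10-11) P1(11-13) P2(13-14) P1(14-16) P2(16-17) P1(17-19) P2(19-20) P1(20-21) P2(21-22) P2(22-23) P2(23-24) P2(24-25) P2(25-26) P2(26-27) P3(27-32)

Derivation:
t=0-2: P1@Q0 runs 2, rem=11, I/O yield, promote→Q0. Q0=[P2,P3,P1] Q1=[] Q2=[]
t=2-3: P2@Q0 runs 1, rem=11, I/O yield, promote→Q0. Q0=[P3,P1,P2] Q1=[] Q2=[]
t=3-5: P3@Q0 runs 2, rem=5, quantum used, demote→Q1. Q0=[P1,P2] Q1=[P3] Q2=[]
t=5-7: P1@Q0 runs 2, rem=9, I/O yield, promote→Q0. Q0=[P2,P1] Q1=[P3] Q2=[]
t=7-8: P2@Q0 runs 1, rem=10, I/O yield, promote→Q0. Q0=[P1,P2] Q1=[P3] Q2=[]
t=8-10: P1@Q0 runs 2, rem=7, I/O yield, promote→Q0. Q0=[P2,P1] Q1=[P3] Q2=[]
t=10-11: P2@Q0 runs 1, rem=9, I/O yield, promote→Q0. Q0=[P1,P2] Q1=[P3] Q2=[]
t=11-13: P1@Q0 runs 2, rem=5, I/O yield, promote→Q0. Q0=[P2,P1] Q1=[P3] Q2=[]
t=13-14: P2@Q0 runs 1, rem=8, I/O yield, promote→Q0. Q0=[P1,P2] Q1=[P3] Q2=[]
t=14-16: P1@Q0 runs 2, rem=3, I/O yield, promote→Q0. Q0=[P2,P1] Q1=[P3] Q2=[]
t=16-17: P2@Q0 runs 1, rem=7, I/O yield, promote→Q0. Q0=[P1,P2] Q1=[P3] Q2=[]
t=17-19: P1@Q0 runs 2, rem=1, I/O yield, promote→Q0. Q0=[P2,P1] Q1=[P3] Q2=[]
t=19-20: P2@Q0 runs 1, rem=6, I/O yield, promote→Q0. Q0=[P1,P2] Q1=[P3] Q2=[]
t=20-21: P1@Q0 runs 1, rem=0, completes. Q0=[P2] Q1=[P3] Q2=[]
t=21-22: P2@Q0 runs 1, rem=5, I/O yield, promote→Q0. Q0=[P2] Q1=[P3] Q2=[]
t=22-23: P2@Q0 runs 1, rem=4, I/O yield, promote→Q0. Q0=[P2] Q1=[P3] Q2=[]
t=23-24: P2@Q0 runs 1, rem=3, I/O yield, promote→Q0. Q0=[P2] Q1=[P3] Q2=[]
t=24-25: P2@Q0 runs 1, rem=2, I/O yield, promote→Q0. Q0=[P2] Q1=[P3] Q2=[]
t=25-26: P2@Q0 runs 1, rem=1, I/O yield, promote→Q0. Q0=[P2] Q1=[P3] Q2=[]
t=26-27: P2@Q0 runs 1, rem=0, completes. Q0=[] Q1=[P3] Q2=[]
t=27-32: P3@Q1 runs 5, rem=0, completes. Q0=[] Q1=[] Q2=[]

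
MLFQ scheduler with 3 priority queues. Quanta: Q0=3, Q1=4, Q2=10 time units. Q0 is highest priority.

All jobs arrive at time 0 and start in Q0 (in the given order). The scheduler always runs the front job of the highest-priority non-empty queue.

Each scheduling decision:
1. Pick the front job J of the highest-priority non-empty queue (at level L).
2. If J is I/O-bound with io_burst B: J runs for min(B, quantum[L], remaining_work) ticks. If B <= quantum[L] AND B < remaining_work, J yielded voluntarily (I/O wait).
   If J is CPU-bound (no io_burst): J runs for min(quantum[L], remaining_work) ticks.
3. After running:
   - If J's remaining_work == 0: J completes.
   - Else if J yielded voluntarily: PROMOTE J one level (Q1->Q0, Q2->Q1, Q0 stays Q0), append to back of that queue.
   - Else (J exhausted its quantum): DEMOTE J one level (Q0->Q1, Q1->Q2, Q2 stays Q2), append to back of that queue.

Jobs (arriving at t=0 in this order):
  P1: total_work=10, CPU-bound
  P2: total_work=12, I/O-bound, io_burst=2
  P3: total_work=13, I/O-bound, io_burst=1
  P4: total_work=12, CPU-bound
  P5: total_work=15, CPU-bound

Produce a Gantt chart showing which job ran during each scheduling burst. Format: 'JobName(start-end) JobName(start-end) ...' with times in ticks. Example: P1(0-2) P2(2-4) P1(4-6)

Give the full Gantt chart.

Answer: P1(0-3) P2(3-5) P3(5-6) P4(6-9) P5(9-12) P2(12-14) P3(14-15) P2(15-17) P3(17-18) P2(18-20) P3(20-21) P2(21-23) P3(23-24) P2(24-26) P3(26-27) P3(27-28) P3(28-29) P3(29-30) P3(30-31) P3(31-32) P3(32-33) P3(33-34) P1(34-38) P4(38-42) P5(42-46) P1(46-49) P4(49-54) P5(54-62)

Derivation:
t=0-3: P1@Q0 runs 3, rem=7, quantum used, demote→Q1. Q0=[P2,P3,P4,P5] Q1=[P1] Q2=[]
t=3-5: P2@Q0 runs 2, rem=10, I/O yield, promote→Q0. Q0=[P3,P4,P5,P2] Q1=[P1] Q2=[]
t=5-6: P3@Q0 runs 1, rem=12, I/O yield, promote→Q0. Q0=[P4,P5,P2,P3] Q1=[P1] Q2=[]
t=6-9: P4@Q0 runs 3, rem=9, quantum used, demote→Q1. Q0=[P5,P2,P3] Q1=[P1,P4] Q2=[]
t=9-12: P5@Q0 runs 3, rem=12, quantum used, demote→Q1. Q0=[P2,P3] Q1=[P1,P4,P5] Q2=[]
t=12-14: P2@Q0 runs 2, rem=8, I/O yield, promote→Q0. Q0=[P3,P2] Q1=[P1,P4,P5] Q2=[]
t=14-15: P3@Q0 runs 1, rem=11, I/O yield, promote→Q0. Q0=[P2,P3] Q1=[P1,P4,P5] Q2=[]
t=15-17: P2@Q0 runs 2, rem=6, I/O yield, promote→Q0. Q0=[P3,P2] Q1=[P1,P4,P5] Q2=[]
t=17-18: P3@Q0 runs 1, rem=10, I/O yield, promote→Q0. Q0=[P2,P3] Q1=[P1,P4,P5] Q2=[]
t=18-20: P2@Q0 runs 2, rem=4, I/O yield, promote→Q0. Q0=[P3,P2] Q1=[P1,P4,P5] Q2=[]
t=20-21: P3@Q0 runs 1, rem=9, I/O yield, promote→Q0. Q0=[P2,P3] Q1=[P1,P4,P5] Q2=[]
t=21-23: P2@Q0 runs 2, rem=2, I/O yield, promote→Q0. Q0=[P3,P2] Q1=[P1,P4,P5] Q2=[]
t=23-24: P3@Q0 runs 1, rem=8, I/O yield, promote→Q0. Q0=[P2,P3] Q1=[P1,P4,P5] Q2=[]
t=24-26: P2@Q0 runs 2, rem=0, completes. Q0=[P3] Q1=[P1,P4,P5] Q2=[]
t=26-27: P3@Q0 runs 1, rem=7, I/O yield, promote→Q0. Q0=[P3] Q1=[P1,P4,P5] Q2=[]
t=27-28: P3@Q0 runs 1, rem=6, I/O yield, promote→Q0. Q0=[P3] Q1=[P1,P4,P5] Q2=[]
t=28-29: P3@Q0 runs 1, rem=5, I/O yield, promote→Q0. Q0=[P3] Q1=[P1,P4,P5] Q2=[]
t=29-30: P3@Q0 runs 1, rem=4, I/O yield, promote→Q0. Q0=[P3] Q1=[P1,P4,P5] Q2=[]
t=30-31: P3@Q0 runs 1, rem=3, I/O yield, promote→Q0. Q0=[P3] Q1=[P1,P4,P5] Q2=[]
t=31-32: P3@Q0 runs 1, rem=2, I/O yield, promote→Q0. Q0=[P3] Q1=[P1,P4,P5] Q2=[]
t=32-33: P3@Q0 runs 1, rem=1, I/O yield, promote→Q0. Q0=[P3] Q1=[P1,P4,P5] Q2=[]
t=33-34: P3@Q0 runs 1, rem=0, completes. Q0=[] Q1=[P1,P4,P5] Q2=[]
t=34-38: P1@Q1 runs 4, rem=3, quantum used, demote→Q2. Q0=[] Q1=[P4,P5] Q2=[P1]
t=38-42: P4@Q1 runs 4, rem=5, quantum used, demote→Q2. Q0=[] Q1=[P5] Q2=[P1,P4]
t=42-46: P5@Q1 runs 4, rem=8, quantum used, demote→Q2. Q0=[] Q1=[] Q2=[P1,P4,P5]
t=46-49: P1@Q2 runs 3, rem=0, completes. Q0=[] Q1=[] Q2=[P4,P5]
t=49-54: P4@Q2 runs 5, rem=0, completes. Q0=[] Q1=[] Q2=[P5]
t=54-62: P5@Q2 runs 8, rem=0, completes. Q0=[] Q1=[] Q2=[]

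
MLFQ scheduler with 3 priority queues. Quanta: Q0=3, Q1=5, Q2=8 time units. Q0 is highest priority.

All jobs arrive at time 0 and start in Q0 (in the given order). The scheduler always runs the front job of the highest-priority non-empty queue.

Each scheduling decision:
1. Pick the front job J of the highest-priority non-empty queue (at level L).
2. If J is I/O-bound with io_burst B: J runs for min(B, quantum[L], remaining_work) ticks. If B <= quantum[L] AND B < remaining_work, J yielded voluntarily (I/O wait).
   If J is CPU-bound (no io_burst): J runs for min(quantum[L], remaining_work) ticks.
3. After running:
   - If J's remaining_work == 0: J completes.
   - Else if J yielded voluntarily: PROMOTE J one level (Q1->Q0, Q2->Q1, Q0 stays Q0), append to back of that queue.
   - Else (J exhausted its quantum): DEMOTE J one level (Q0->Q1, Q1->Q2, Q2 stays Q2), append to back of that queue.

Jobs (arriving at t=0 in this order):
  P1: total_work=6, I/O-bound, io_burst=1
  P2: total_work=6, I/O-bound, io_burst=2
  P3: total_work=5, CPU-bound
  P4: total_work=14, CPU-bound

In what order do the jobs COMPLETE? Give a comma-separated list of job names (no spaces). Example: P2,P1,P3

Answer: P2,P1,P3,P4

Derivation:
t=0-1: P1@Q0 runs 1, rem=5, I/O yield, promote→Q0. Q0=[P2,P3,P4,P1] Q1=[] Q2=[]
t=1-3: P2@Q0 runs 2, rem=4, I/O yield, promote→Q0. Q0=[P3,P4,P1,P2] Q1=[] Q2=[]
t=3-6: P3@Q0 runs 3, rem=2, quantum used, demote→Q1. Q0=[P4,P1,P2] Q1=[P3] Q2=[]
t=6-9: P4@Q0 runs 3, rem=11, quantum used, demote→Q1. Q0=[P1,P2] Q1=[P3,P4] Q2=[]
t=9-10: P1@Q0 runs 1, rem=4, I/O yield, promote→Q0. Q0=[P2,P1] Q1=[P3,P4] Q2=[]
t=10-12: P2@Q0 runs 2, rem=2, I/O yield, promote→Q0. Q0=[P1,P2] Q1=[P3,P4] Q2=[]
t=12-13: P1@Q0 runs 1, rem=3, I/O yield, promote→Q0. Q0=[P2,P1] Q1=[P3,P4] Q2=[]
t=13-15: P2@Q0 runs 2, rem=0, completes. Q0=[P1] Q1=[P3,P4] Q2=[]
t=15-16: P1@Q0 runs 1, rem=2, I/O yield, promote→Q0. Q0=[P1] Q1=[P3,P4] Q2=[]
t=16-17: P1@Q0 runs 1, rem=1, I/O yield, promote→Q0. Q0=[P1] Q1=[P3,P4] Q2=[]
t=17-18: P1@Q0 runs 1, rem=0, completes. Q0=[] Q1=[P3,P4] Q2=[]
t=18-20: P3@Q1 runs 2, rem=0, completes. Q0=[] Q1=[P4] Q2=[]
t=20-25: P4@Q1 runs 5, rem=6, quantum used, demote→Q2. Q0=[] Q1=[] Q2=[P4]
t=25-31: P4@Q2 runs 6, rem=0, completes. Q0=[] Q1=[] Q2=[]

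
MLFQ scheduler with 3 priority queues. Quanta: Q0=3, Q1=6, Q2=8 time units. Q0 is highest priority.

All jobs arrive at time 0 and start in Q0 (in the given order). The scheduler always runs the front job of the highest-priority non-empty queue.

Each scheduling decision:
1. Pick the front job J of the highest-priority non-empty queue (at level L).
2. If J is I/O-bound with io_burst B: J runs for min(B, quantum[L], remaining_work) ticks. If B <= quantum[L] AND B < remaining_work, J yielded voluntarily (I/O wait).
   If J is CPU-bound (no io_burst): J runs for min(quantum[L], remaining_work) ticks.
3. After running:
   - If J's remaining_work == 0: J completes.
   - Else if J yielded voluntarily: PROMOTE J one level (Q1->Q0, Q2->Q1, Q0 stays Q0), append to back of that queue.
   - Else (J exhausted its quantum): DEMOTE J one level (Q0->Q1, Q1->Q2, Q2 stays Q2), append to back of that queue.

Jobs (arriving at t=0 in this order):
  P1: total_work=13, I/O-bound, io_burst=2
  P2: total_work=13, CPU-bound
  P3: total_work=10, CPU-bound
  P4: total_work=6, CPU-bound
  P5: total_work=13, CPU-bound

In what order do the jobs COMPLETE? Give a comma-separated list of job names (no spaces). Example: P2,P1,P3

t=0-2: P1@Q0 runs 2, rem=11, I/O yield, promote→Q0. Q0=[P2,P3,P4,P5,P1] Q1=[] Q2=[]
t=2-5: P2@Q0 runs 3, rem=10, quantum used, demote→Q1. Q0=[P3,P4,P5,P1] Q1=[P2] Q2=[]
t=5-8: P3@Q0 runs 3, rem=7, quantum used, demote→Q1. Q0=[P4,P5,P1] Q1=[P2,P3] Q2=[]
t=8-11: P4@Q0 runs 3, rem=3, quantum used, demote→Q1. Q0=[P5,P1] Q1=[P2,P3,P4] Q2=[]
t=11-14: P5@Q0 runs 3, rem=10, quantum used, demote→Q1. Q0=[P1] Q1=[P2,P3,P4,P5] Q2=[]
t=14-16: P1@Q0 runs 2, rem=9, I/O yield, promote→Q0. Q0=[P1] Q1=[P2,P3,P4,P5] Q2=[]
t=16-18: P1@Q0 runs 2, rem=7, I/O yield, promote→Q0. Q0=[P1] Q1=[P2,P3,P4,P5] Q2=[]
t=18-20: P1@Q0 runs 2, rem=5, I/O yield, promote→Q0. Q0=[P1] Q1=[P2,P3,P4,P5] Q2=[]
t=20-22: P1@Q0 runs 2, rem=3, I/O yield, promote→Q0. Q0=[P1] Q1=[P2,P3,P4,P5] Q2=[]
t=22-24: P1@Q0 runs 2, rem=1, I/O yield, promote→Q0. Q0=[P1] Q1=[P2,P3,P4,P5] Q2=[]
t=24-25: P1@Q0 runs 1, rem=0, completes. Q0=[] Q1=[P2,P3,P4,P5] Q2=[]
t=25-31: P2@Q1 runs 6, rem=4, quantum used, demote→Q2. Q0=[] Q1=[P3,P4,P5] Q2=[P2]
t=31-37: P3@Q1 runs 6, rem=1, quantum used, demote→Q2. Q0=[] Q1=[P4,P5] Q2=[P2,P3]
t=37-40: P4@Q1 runs 3, rem=0, completes. Q0=[] Q1=[P5] Q2=[P2,P3]
t=40-46: P5@Q1 runs 6, rem=4, quantum used, demote→Q2. Q0=[] Q1=[] Q2=[P2,P3,P5]
t=46-50: P2@Q2 runs 4, rem=0, completes. Q0=[] Q1=[] Q2=[P3,P5]
t=50-51: P3@Q2 runs 1, rem=0, completes. Q0=[] Q1=[] Q2=[P5]
t=51-55: P5@Q2 runs 4, rem=0, completes. Q0=[] Q1=[] Q2=[]

Answer: P1,P4,P2,P3,P5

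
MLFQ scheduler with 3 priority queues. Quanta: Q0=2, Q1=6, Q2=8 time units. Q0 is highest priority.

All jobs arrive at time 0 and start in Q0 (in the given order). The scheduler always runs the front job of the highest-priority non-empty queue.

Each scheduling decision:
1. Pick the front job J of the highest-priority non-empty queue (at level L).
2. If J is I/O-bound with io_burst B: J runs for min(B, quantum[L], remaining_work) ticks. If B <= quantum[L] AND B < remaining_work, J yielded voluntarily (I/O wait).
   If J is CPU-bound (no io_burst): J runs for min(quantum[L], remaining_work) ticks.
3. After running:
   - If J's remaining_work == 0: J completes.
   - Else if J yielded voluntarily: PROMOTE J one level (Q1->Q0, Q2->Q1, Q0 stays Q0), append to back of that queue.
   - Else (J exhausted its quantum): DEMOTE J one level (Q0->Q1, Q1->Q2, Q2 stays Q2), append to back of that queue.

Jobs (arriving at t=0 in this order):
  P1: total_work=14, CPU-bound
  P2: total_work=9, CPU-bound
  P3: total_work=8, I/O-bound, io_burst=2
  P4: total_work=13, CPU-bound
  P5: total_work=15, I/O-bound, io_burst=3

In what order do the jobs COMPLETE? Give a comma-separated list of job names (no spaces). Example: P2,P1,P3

t=0-2: P1@Q0 runs 2, rem=12, quantum used, demote→Q1. Q0=[P2,P3,P4,P5] Q1=[P1] Q2=[]
t=2-4: P2@Q0 runs 2, rem=7, quantum used, demote→Q1. Q0=[P3,P4,P5] Q1=[P1,P2] Q2=[]
t=4-6: P3@Q0 runs 2, rem=6, I/O yield, promote→Q0. Q0=[P4,P5,P3] Q1=[P1,P2] Q2=[]
t=6-8: P4@Q0 runs 2, rem=11, quantum used, demote→Q1. Q0=[P5,P3] Q1=[P1,P2,P4] Q2=[]
t=8-10: P5@Q0 runs 2, rem=13, quantum used, demote→Q1. Q0=[P3] Q1=[P1,P2,P4,P5] Q2=[]
t=10-12: P3@Q0 runs 2, rem=4, I/O yield, promote→Q0. Q0=[P3] Q1=[P1,P2,P4,P5] Q2=[]
t=12-14: P3@Q0 runs 2, rem=2, I/O yield, promote→Q0. Q0=[P3] Q1=[P1,P2,P4,P5] Q2=[]
t=14-16: P3@Q0 runs 2, rem=0, completes. Q0=[] Q1=[P1,P2,P4,P5] Q2=[]
t=16-22: P1@Q1 runs 6, rem=6, quantum used, demote→Q2. Q0=[] Q1=[P2,P4,P5] Q2=[P1]
t=22-28: P2@Q1 runs 6, rem=1, quantum used, demote→Q2. Q0=[] Q1=[P4,P5] Q2=[P1,P2]
t=28-34: P4@Q1 runs 6, rem=5, quantum used, demote→Q2. Q0=[] Q1=[P5] Q2=[P1,P2,P4]
t=34-37: P5@Q1 runs 3, rem=10, I/O yield, promote→Q0. Q0=[P5] Q1=[] Q2=[P1,P2,P4]
t=37-39: P5@Q0 runs 2, rem=8, quantum used, demote→Q1. Q0=[] Q1=[P5] Q2=[P1,P2,P4]
t=39-42: P5@Q1 runs 3, rem=5, I/O yield, promote→Q0. Q0=[P5] Q1=[] Q2=[P1,P2,P4]
t=42-44: P5@Q0 runs 2, rem=3, quantum used, demote→Q1. Q0=[] Q1=[P5] Q2=[P1,P2,P4]
t=44-47: P5@Q1 runs 3, rem=0, completes. Q0=[] Q1=[] Q2=[P1,P2,P4]
t=47-53: P1@Q2 runs 6, rem=0, completes. Q0=[] Q1=[] Q2=[P2,P4]
t=53-54: P2@Q2 runs 1, rem=0, completes. Q0=[] Q1=[] Q2=[P4]
t=54-59: P4@Q2 runs 5, rem=0, completes. Q0=[] Q1=[] Q2=[]

Answer: P3,P5,P1,P2,P4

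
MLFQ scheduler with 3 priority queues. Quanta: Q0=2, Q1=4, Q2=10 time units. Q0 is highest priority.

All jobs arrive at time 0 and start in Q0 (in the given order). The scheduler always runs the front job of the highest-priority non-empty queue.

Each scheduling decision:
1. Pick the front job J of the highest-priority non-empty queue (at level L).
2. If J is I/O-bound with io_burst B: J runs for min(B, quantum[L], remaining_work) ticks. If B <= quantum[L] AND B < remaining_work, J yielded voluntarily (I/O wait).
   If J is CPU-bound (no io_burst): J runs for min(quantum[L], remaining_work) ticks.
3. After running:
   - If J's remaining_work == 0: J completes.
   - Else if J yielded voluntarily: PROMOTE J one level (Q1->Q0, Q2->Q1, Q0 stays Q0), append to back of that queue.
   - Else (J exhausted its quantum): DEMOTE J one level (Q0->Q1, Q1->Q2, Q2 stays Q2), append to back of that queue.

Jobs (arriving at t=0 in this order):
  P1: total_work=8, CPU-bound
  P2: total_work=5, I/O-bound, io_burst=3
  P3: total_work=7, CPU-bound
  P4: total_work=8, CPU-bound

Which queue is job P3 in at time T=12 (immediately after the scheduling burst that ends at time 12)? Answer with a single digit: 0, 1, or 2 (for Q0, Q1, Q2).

t=0-2: P1@Q0 runs 2, rem=6, quantum used, demote→Q1. Q0=[P2,P3,P4] Q1=[P1] Q2=[]
t=2-4: P2@Q0 runs 2, rem=3, quantum used, demote→Q1. Q0=[P3,P4] Q1=[P1,P2] Q2=[]
t=4-6: P3@Q0 runs 2, rem=5, quantum used, demote→Q1. Q0=[P4] Q1=[P1,P2,P3] Q2=[]
t=6-8: P4@Q0 runs 2, rem=6, quantum used, demote→Q1. Q0=[] Q1=[P1,P2,P3,P4] Q2=[]
t=8-12: P1@Q1 runs 4, rem=2, quantum used, demote→Q2. Q0=[] Q1=[P2,P3,P4] Q2=[P1]
t=12-15: P2@Q1 runs 3, rem=0, completes. Q0=[] Q1=[P3,P4] Q2=[P1]
t=15-19: P3@Q1 runs 4, rem=1, quantum used, demote→Q2. Q0=[] Q1=[P4] Q2=[P1,P3]
t=19-23: P4@Q1 runs 4, rem=2, quantum used, demote→Q2. Q0=[] Q1=[] Q2=[P1,P3,P4]
t=23-25: P1@Q2 runs 2, rem=0, completes. Q0=[] Q1=[] Q2=[P3,P4]
t=25-26: P3@Q2 runs 1, rem=0, completes. Q0=[] Q1=[] Q2=[P4]
t=26-28: P4@Q2 runs 2, rem=0, completes. Q0=[] Q1=[] Q2=[]

Answer: 1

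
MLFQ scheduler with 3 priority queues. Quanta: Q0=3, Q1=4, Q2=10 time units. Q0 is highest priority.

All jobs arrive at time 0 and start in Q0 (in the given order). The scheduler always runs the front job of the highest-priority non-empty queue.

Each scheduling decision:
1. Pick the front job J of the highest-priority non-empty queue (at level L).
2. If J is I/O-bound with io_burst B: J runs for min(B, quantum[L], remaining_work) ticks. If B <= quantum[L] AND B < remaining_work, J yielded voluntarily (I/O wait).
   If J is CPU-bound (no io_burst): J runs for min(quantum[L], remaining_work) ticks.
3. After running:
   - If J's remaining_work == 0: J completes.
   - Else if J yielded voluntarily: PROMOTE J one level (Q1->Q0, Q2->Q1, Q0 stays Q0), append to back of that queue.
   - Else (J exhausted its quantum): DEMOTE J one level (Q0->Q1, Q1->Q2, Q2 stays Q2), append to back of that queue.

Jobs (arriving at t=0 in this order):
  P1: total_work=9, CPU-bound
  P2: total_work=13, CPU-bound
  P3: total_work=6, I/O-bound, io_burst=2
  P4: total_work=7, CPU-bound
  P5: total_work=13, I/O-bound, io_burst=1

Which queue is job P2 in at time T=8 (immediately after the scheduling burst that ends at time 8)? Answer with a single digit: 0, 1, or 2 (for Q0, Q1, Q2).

Answer: 1

Derivation:
t=0-3: P1@Q0 runs 3, rem=6, quantum used, demote→Q1. Q0=[P2,P3,P4,P5] Q1=[P1] Q2=[]
t=3-6: P2@Q0 runs 3, rem=10, quantum used, demote→Q1. Q0=[P3,P4,P5] Q1=[P1,P2] Q2=[]
t=6-8: P3@Q0 runs 2, rem=4, I/O yield, promote→Q0. Q0=[P4,P5,P3] Q1=[P1,P2] Q2=[]
t=8-11: P4@Q0 runs 3, rem=4, quantum used, demote→Q1. Q0=[P5,P3] Q1=[P1,P2,P4] Q2=[]
t=11-12: P5@Q0 runs 1, rem=12, I/O yield, promote→Q0. Q0=[P3,P5] Q1=[P1,P2,P4] Q2=[]
t=12-14: P3@Q0 runs 2, rem=2, I/O yield, promote→Q0. Q0=[P5,P3] Q1=[P1,P2,P4] Q2=[]
t=14-15: P5@Q0 runs 1, rem=11, I/O yield, promote→Q0. Q0=[P3,P5] Q1=[P1,P2,P4] Q2=[]
t=15-17: P3@Q0 runs 2, rem=0, completes. Q0=[P5] Q1=[P1,P2,P4] Q2=[]
t=17-18: P5@Q0 runs 1, rem=10, I/O yield, promote→Q0. Q0=[P5] Q1=[P1,P2,P4] Q2=[]
t=18-19: P5@Q0 runs 1, rem=9, I/O yield, promote→Q0. Q0=[P5] Q1=[P1,P2,P4] Q2=[]
t=19-20: P5@Q0 runs 1, rem=8, I/O yield, promote→Q0. Q0=[P5] Q1=[P1,P2,P4] Q2=[]
t=20-21: P5@Q0 runs 1, rem=7, I/O yield, promote→Q0. Q0=[P5] Q1=[P1,P2,P4] Q2=[]
t=21-22: P5@Q0 runs 1, rem=6, I/O yield, promote→Q0. Q0=[P5] Q1=[P1,P2,P4] Q2=[]
t=22-23: P5@Q0 runs 1, rem=5, I/O yield, promote→Q0. Q0=[P5] Q1=[P1,P2,P4] Q2=[]
t=23-24: P5@Q0 runs 1, rem=4, I/O yield, promote→Q0. Q0=[P5] Q1=[P1,P2,P4] Q2=[]
t=24-25: P5@Q0 runs 1, rem=3, I/O yield, promote→Q0. Q0=[P5] Q1=[P1,P2,P4] Q2=[]
t=25-26: P5@Q0 runs 1, rem=2, I/O yield, promote→Q0. Q0=[P5] Q1=[P1,P2,P4] Q2=[]
t=26-27: P5@Q0 runs 1, rem=1, I/O yield, promote→Q0. Q0=[P5] Q1=[P1,P2,P4] Q2=[]
t=27-28: P5@Q0 runs 1, rem=0, completes. Q0=[] Q1=[P1,P2,P4] Q2=[]
t=28-32: P1@Q1 runs 4, rem=2, quantum used, demote→Q2. Q0=[] Q1=[P2,P4] Q2=[P1]
t=32-36: P2@Q1 runs 4, rem=6, quantum used, demote→Q2. Q0=[] Q1=[P4] Q2=[P1,P2]
t=36-40: P4@Q1 runs 4, rem=0, completes. Q0=[] Q1=[] Q2=[P1,P2]
t=40-42: P1@Q2 runs 2, rem=0, completes. Q0=[] Q1=[] Q2=[P2]
t=42-48: P2@Q2 runs 6, rem=0, completes. Q0=[] Q1=[] Q2=[]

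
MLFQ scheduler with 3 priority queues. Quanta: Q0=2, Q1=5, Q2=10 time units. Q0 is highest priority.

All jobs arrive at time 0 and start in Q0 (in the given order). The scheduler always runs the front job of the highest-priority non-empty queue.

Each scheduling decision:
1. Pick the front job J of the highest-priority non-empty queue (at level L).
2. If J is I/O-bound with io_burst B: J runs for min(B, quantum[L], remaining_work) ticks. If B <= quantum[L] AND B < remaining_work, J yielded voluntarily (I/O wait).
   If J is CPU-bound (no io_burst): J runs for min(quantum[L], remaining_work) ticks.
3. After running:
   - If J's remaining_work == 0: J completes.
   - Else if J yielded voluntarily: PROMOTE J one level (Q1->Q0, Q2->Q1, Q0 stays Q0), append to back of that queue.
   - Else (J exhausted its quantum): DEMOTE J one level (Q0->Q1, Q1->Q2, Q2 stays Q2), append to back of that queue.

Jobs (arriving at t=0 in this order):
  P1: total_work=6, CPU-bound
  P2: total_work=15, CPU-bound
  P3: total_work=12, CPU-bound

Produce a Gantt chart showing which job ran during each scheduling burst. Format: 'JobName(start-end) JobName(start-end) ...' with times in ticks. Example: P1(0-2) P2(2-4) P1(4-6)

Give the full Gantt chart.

Answer: P1(0-2) P2(2-4) P3(4-6) P1(6-10) P2(10-15) P3(15-20) P2(20-28) P3(28-33)

Derivation:
t=0-2: P1@Q0 runs 2, rem=4, quantum used, demote→Q1. Q0=[P2,P3] Q1=[P1] Q2=[]
t=2-4: P2@Q0 runs 2, rem=13, quantum used, demote→Q1. Q0=[P3] Q1=[P1,P2] Q2=[]
t=4-6: P3@Q0 runs 2, rem=10, quantum used, demote→Q1. Q0=[] Q1=[P1,P2,P3] Q2=[]
t=6-10: P1@Q1 runs 4, rem=0, completes. Q0=[] Q1=[P2,P3] Q2=[]
t=10-15: P2@Q1 runs 5, rem=8, quantum used, demote→Q2. Q0=[] Q1=[P3] Q2=[P2]
t=15-20: P3@Q1 runs 5, rem=5, quantum used, demote→Q2. Q0=[] Q1=[] Q2=[P2,P3]
t=20-28: P2@Q2 runs 8, rem=0, completes. Q0=[] Q1=[] Q2=[P3]
t=28-33: P3@Q2 runs 5, rem=0, completes. Q0=[] Q1=[] Q2=[]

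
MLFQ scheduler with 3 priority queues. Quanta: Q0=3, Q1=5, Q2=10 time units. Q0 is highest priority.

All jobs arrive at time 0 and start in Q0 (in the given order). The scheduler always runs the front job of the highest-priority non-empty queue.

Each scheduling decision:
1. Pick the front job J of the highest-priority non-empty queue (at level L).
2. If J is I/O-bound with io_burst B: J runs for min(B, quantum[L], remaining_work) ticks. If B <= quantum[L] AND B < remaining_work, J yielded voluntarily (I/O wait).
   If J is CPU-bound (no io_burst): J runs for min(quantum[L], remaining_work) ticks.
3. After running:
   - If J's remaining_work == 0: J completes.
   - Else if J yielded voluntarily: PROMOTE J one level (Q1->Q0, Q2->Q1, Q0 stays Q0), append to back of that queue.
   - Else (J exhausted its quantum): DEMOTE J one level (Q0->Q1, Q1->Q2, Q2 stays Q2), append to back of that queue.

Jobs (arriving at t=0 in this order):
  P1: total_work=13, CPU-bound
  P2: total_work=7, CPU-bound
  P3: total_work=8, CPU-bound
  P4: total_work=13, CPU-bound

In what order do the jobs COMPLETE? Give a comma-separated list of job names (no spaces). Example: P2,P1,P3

t=0-3: P1@Q0 runs 3, rem=10, quantum used, demote→Q1. Q0=[P2,P3,P4] Q1=[P1] Q2=[]
t=3-6: P2@Q0 runs 3, rem=4, quantum used, demote→Q1. Q0=[P3,P4] Q1=[P1,P2] Q2=[]
t=6-9: P3@Q0 runs 3, rem=5, quantum used, demote→Q1. Q0=[P4] Q1=[P1,P2,P3] Q2=[]
t=9-12: P4@Q0 runs 3, rem=10, quantum used, demote→Q1. Q0=[] Q1=[P1,P2,P3,P4] Q2=[]
t=12-17: P1@Q1 runs 5, rem=5, quantum used, demote→Q2. Q0=[] Q1=[P2,P3,P4] Q2=[P1]
t=17-21: P2@Q1 runs 4, rem=0, completes. Q0=[] Q1=[P3,P4] Q2=[P1]
t=21-26: P3@Q1 runs 5, rem=0, completes. Q0=[] Q1=[P4] Q2=[P1]
t=26-31: P4@Q1 runs 5, rem=5, quantum used, demote→Q2. Q0=[] Q1=[] Q2=[P1,P4]
t=31-36: P1@Q2 runs 5, rem=0, completes. Q0=[] Q1=[] Q2=[P4]
t=36-41: P4@Q2 runs 5, rem=0, completes. Q0=[] Q1=[] Q2=[]

Answer: P2,P3,P1,P4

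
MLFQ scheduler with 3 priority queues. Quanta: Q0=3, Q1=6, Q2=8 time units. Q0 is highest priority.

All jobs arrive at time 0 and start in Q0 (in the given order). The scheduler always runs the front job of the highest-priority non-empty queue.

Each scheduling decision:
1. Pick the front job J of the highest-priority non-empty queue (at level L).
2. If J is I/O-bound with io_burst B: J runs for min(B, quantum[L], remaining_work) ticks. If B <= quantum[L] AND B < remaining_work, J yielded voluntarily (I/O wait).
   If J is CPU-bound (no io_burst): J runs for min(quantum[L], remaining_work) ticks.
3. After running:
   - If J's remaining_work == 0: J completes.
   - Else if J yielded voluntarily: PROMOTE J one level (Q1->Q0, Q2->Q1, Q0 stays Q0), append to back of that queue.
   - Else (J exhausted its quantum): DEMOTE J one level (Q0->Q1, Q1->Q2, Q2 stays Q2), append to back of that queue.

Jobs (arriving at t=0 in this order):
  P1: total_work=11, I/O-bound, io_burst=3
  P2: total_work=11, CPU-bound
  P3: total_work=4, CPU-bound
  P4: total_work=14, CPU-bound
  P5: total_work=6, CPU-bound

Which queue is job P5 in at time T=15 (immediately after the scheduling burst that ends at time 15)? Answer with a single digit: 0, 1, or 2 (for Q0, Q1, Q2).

t=0-3: P1@Q0 runs 3, rem=8, I/O yield, promote→Q0. Q0=[P2,P3,P4,P5,P1] Q1=[] Q2=[]
t=3-6: P2@Q0 runs 3, rem=8, quantum used, demote→Q1. Q0=[P3,P4,P5,P1] Q1=[P2] Q2=[]
t=6-9: P3@Q0 runs 3, rem=1, quantum used, demote→Q1. Q0=[P4,P5,P1] Q1=[P2,P3] Q2=[]
t=9-12: P4@Q0 runs 3, rem=11, quantum used, demote→Q1. Q0=[P5,P1] Q1=[P2,P3,P4] Q2=[]
t=12-15: P5@Q0 runs 3, rem=3, quantum used, demote→Q1. Q0=[P1] Q1=[P2,P3,P4,P5] Q2=[]
t=15-18: P1@Q0 runs 3, rem=5, I/O yield, promote→Q0. Q0=[P1] Q1=[P2,P3,P4,P5] Q2=[]
t=18-21: P1@Q0 runs 3, rem=2, I/O yield, promote→Q0. Q0=[P1] Q1=[P2,P3,P4,P5] Q2=[]
t=21-23: P1@Q0 runs 2, rem=0, completes. Q0=[] Q1=[P2,P3,P4,P5] Q2=[]
t=23-29: P2@Q1 runs 6, rem=2, quantum used, demote→Q2. Q0=[] Q1=[P3,P4,P5] Q2=[P2]
t=29-30: P3@Q1 runs 1, rem=0, completes. Q0=[] Q1=[P4,P5] Q2=[P2]
t=30-36: P4@Q1 runs 6, rem=5, quantum used, demote→Q2. Q0=[] Q1=[P5] Q2=[P2,P4]
t=36-39: P5@Q1 runs 3, rem=0, completes. Q0=[] Q1=[] Q2=[P2,P4]
t=39-41: P2@Q2 runs 2, rem=0, completes. Q0=[] Q1=[] Q2=[P4]
t=41-46: P4@Q2 runs 5, rem=0, completes. Q0=[] Q1=[] Q2=[]

Answer: 1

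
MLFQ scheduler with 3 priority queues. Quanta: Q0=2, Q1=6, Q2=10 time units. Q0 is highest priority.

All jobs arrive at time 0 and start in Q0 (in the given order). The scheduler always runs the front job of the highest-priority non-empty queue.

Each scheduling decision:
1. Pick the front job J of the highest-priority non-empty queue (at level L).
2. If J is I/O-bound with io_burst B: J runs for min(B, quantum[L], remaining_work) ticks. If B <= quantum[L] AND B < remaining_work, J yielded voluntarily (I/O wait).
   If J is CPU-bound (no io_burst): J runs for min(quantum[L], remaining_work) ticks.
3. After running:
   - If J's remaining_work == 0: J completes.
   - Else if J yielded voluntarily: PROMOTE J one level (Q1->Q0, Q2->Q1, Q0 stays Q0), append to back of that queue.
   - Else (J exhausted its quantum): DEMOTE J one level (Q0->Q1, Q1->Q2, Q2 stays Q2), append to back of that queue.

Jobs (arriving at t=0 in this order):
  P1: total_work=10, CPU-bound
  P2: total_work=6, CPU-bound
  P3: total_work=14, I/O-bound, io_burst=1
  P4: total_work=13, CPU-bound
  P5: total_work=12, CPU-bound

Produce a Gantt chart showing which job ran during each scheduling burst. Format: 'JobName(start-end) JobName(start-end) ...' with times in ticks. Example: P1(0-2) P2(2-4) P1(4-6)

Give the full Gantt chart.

Answer: P1(0-2) P2(2-4) P3(4-5) P4(5-7) P5(7-9) P3(9-10) P3(10-11) P3(11-12) P3(12-13) P3(13-14) P3(14-15) P3(15-16) P3(16-17) P3(17-18) P3(18-19) P3(19-20) P3(20-21) P3(21-22) P1(22-28) P2(28-32) P4(32-38) P5(38-44) P1(44-46) P4(46-51) P5(51-55)

Derivation:
t=0-2: P1@Q0 runs 2, rem=8, quantum used, demote→Q1. Q0=[P2,P3,P4,P5] Q1=[P1] Q2=[]
t=2-4: P2@Q0 runs 2, rem=4, quantum used, demote→Q1. Q0=[P3,P4,P5] Q1=[P1,P2] Q2=[]
t=4-5: P3@Q0 runs 1, rem=13, I/O yield, promote→Q0. Q0=[P4,P5,P3] Q1=[P1,P2] Q2=[]
t=5-7: P4@Q0 runs 2, rem=11, quantum used, demote→Q1. Q0=[P5,P3] Q1=[P1,P2,P4] Q2=[]
t=7-9: P5@Q0 runs 2, rem=10, quantum used, demote→Q1. Q0=[P3] Q1=[P1,P2,P4,P5] Q2=[]
t=9-10: P3@Q0 runs 1, rem=12, I/O yield, promote→Q0. Q0=[P3] Q1=[P1,P2,P4,P5] Q2=[]
t=10-11: P3@Q0 runs 1, rem=11, I/O yield, promote→Q0. Q0=[P3] Q1=[P1,P2,P4,P5] Q2=[]
t=11-12: P3@Q0 runs 1, rem=10, I/O yield, promote→Q0. Q0=[P3] Q1=[P1,P2,P4,P5] Q2=[]
t=12-13: P3@Q0 runs 1, rem=9, I/O yield, promote→Q0. Q0=[P3] Q1=[P1,P2,P4,P5] Q2=[]
t=13-14: P3@Q0 runs 1, rem=8, I/O yield, promote→Q0. Q0=[P3] Q1=[P1,P2,P4,P5] Q2=[]
t=14-15: P3@Q0 runs 1, rem=7, I/O yield, promote→Q0. Q0=[P3] Q1=[P1,P2,P4,P5] Q2=[]
t=15-16: P3@Q0 runs 1, rem=6, I/O yield, promote→Q0. Q0=[P3] Q1=[P1,P2,P4,P5] Q2=[]
t=16-17: P3@Q0 runs 1, rem=5, I/O yield, promote→Q0. Q0=[P3] Q1=[P1,P2,P4,P5] Q2=[]
t=17-18: P3@Q0 runs 1, rem=4, I/O yield, promote→Q0. Q0=[P3] Q1=[P1,P2,P4,P5] Q2=[]
t=18-19: P3@Q0 runs 1, rem=3, I/O yield, promote→Q0. Q0=[P3] Q1=[P1,P2,P4,P5] Q2=[]
t=19-20: P3@Q0 runs 1, rem=2, I/O yield, promote→Q0. Q0=[P3] Q1=[P1,P2,P4,P5] Q2=[]
t=20-21: P3@Q0 runs 1, rem=1, I/O yield, promote→Q0. Q0=[P3] Q1=[P1,P2,P4,P5] Q2=[]
t=21-22: P3@Q0 runs 1, rem=0, completes. Q0=[] Q1=[P1,P2,P4,P5] Q2=[]
t=22-28: P1@Q1 runs 6, rem=2, quantum used, demote→Q2. Q0=[] Q1=[P2,P4,P5] Q2=[P1]
t=28-32: P2@Q1 runs 4, rem=0, completes. Q0=[] Q1=[P4,P5] Q2=[P1]
t=32-38: P4@Q1 runs 6, rem=5, quantum used, demote→Q2. Q0=[] Q1=[P5] Q2=[P1,P4]
t=38-44: P5@Q1 runs 6, rem=4, quantum used, demote→Q2. Q0=[] Q1=[] Q2=[P1,P4,P5]
t=44-46: P1@Q2 runs 2, rem=0, completes. Q0=[] Q1=[] Q2=[P4,P5]
t=46-51: P4@Q2 runs 5, rem=0, completes. Q0=[] Q1=[] Q2=[P5]
t=51-55: P5@Q2 runs 4, rem=0, completes. Q0=[] Q1=[] Q2=[]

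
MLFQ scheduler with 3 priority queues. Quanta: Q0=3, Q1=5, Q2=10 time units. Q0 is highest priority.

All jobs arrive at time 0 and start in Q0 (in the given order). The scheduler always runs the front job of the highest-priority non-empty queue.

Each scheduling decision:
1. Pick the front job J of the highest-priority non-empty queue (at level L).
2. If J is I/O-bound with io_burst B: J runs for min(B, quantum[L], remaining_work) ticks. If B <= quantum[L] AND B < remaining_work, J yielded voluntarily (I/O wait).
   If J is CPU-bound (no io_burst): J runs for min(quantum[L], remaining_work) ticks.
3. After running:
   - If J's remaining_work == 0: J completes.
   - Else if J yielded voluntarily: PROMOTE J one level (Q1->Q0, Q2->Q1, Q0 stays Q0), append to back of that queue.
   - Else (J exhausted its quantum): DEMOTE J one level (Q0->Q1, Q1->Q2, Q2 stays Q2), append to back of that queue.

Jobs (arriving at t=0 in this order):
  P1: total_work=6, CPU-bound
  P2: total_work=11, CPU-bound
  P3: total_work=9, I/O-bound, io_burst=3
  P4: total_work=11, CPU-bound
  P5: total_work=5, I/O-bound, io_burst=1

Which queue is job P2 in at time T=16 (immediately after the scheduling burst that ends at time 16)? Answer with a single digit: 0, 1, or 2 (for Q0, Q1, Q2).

Answer: 1

Derivation:
t=0-3: P1@Q0 runs 3, rem=3, quantum used, demote→Q1. Q0=[P2,P3,P4,P5] Q1=[P1] Q2=[]
t=3-6: P2@Q0 runs 3, rem=8, quantum used, demote→Q1. Q0=[P3,P4,P5] Q1=[P1,P2] Q2=[]
t=6-9: P3@Q0 runs 3, rem=6, I/O yield, promote→Q0. Q0=[P4,P5,P3] Q1=[P1,P2] Q2=[]
t=9-12: P4@Q0 runs 3, rem=8, quantum used, demote→Q1. Q0=[P5,P3] Q1=[P1,P2,P4] Q2=[]
t=12-13: P5@Q0 runs 1, rem=4, I/O yield, promote→Q0. Q0=[P3,P5] Q1=[P1,P2,P4] Q2=[]
t=13-16: P3@Q0 runs 3, rem=3, I/O yield, promote→Q0. Q0=[P5,P3] Q1=[P1,P2,P4] Q2=[]
t=16-17: P5@Q0 runs 1, rem=3, I/O yield, promote→Q0. Q0=[P3,P5] Q1=[P1,P2,P4] Q2=[]
t=17-20: P3@Q0 runs 3, rem=0, completes. Q0=[P5] Q1=[P1,P2,P4] Q2=[]
t=20-21: P5@Q0 runs 1, rem=2, I/O yield, promote→Q0. Q0=[P5] Q1=[P1,P2,P4] Q2=[]
t=21-22: P5@Q0 runs 1, rem=1, I/O yield, promote→Q0. Q0=[P5] Q1=[P1,P2,P4] Q2=[]
t=22-23: P5@Q0 runs 1, rem=0, completes. Q0=[] Q1=[P1,P2,P4] Q2=[]
t=23-26: P1@Q1 runs 3, rem=0, completes. Q0=[] Q1=[P2,P4] Q2=[]
t=26-31: P2@Q1 runs 5, rem=3, quantum used, demote→Q2. Q0=[] Q1=[P4] Q2=[P2]
t=31-36: P4@Q1 runs 5, rem=3, quantum used, demote→Q2. Q0=[] Q1=[] Q2=[P2,P4]
t=36-39: P2@Q2 runs 3, rem=0, completes. Q0=[] Q1=[] Q2=[P4]
t=39-42: P4@Q2 runs 3, rem=0, completes. Q0=[] Q1=[] Q2=[]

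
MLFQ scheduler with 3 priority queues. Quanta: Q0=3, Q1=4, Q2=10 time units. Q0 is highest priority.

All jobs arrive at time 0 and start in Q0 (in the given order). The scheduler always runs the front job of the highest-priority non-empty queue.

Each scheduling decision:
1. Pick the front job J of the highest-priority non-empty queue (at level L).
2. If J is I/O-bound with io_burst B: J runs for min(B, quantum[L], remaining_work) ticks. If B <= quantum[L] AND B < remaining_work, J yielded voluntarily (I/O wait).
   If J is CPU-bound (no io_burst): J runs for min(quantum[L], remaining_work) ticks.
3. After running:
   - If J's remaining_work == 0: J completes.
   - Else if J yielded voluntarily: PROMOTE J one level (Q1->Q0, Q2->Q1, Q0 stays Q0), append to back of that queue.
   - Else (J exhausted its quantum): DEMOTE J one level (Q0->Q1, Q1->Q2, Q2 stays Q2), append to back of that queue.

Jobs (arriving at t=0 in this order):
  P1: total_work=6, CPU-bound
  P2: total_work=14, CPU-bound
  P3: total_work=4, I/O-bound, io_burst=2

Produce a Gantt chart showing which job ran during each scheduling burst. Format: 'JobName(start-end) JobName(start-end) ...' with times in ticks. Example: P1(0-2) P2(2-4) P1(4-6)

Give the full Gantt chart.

t=0-3: P1@Q0 runs 3, rem=3, quantum used, demote→Q1. Q0=[P2,P3] Q1=[P1] Q2=[]
t=3-6: P2@Q0 runs 3, rem=11, quantum used, demote→Q1. Q0=[P3] Q1=[P1,P2] Q2=[]
t=6-8: P3@Q0 runs 2, rem=2, I/O yield, promote→Q0. Q0=[P3] Q1=[P1,P2] Q2=[]
t=8-10: P3@Q0 runs 2, rem=0, completes. Q0=[] Q1=[P1,P2] Q2=[]
t=10-13: P1@Q1 runs 3, rem=0, completes. Q0=[] Q1=[P2] Q2=[]
t=13-17: P2@Q1 runs 4, rem=7, quantum used, demote→Q2. Q0=[] Q1=[] Q2=[P2]
t=17-24: P2@Q2 runs 7, rem=0, completes. Q0=[] Q1=[] Q2=[]

Answer: P1(0-3) P2(3-6) P3(6-8) P3(8-10) P1(10-13) P2(13-17) P2(17-24)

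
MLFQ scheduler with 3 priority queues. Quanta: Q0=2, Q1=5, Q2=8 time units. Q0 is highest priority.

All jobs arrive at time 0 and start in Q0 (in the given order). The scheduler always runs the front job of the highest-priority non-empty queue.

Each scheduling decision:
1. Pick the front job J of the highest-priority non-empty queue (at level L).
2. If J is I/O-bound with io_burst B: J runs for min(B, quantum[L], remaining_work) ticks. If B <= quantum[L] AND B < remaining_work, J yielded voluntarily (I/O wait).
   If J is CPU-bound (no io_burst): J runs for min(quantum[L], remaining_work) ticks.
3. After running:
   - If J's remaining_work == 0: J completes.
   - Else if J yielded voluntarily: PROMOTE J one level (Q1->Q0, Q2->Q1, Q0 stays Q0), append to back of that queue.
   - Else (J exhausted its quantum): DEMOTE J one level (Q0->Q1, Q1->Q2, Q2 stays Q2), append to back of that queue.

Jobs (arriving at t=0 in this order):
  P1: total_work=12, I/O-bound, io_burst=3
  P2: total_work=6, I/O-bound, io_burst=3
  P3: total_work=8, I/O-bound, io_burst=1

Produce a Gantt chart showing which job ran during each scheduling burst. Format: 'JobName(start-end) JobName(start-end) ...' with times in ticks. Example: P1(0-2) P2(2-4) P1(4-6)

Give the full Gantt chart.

Answer: P1(0-2) P2(2-4) P3(4-5) P3(5-6) P3(6-7) P3(7-8) P3(8-9) P3(9-10) P3(10-11) P3(11-12) P1(12-15) P1(15-17) P2(17-20) P2(20-21) P1(21-24) P1(24-26)

Derivation:
t=0-2: P1@Q0 runs 2, rem=10, quantum used, demote→Q1. Q0=[P2,P3] Q1=[P1] Q2=[]
t=2-4: P2@Q0 runs 2, rem=4, quantum used, demote→Q1. Q0=[P3] Q1=[P1,P2] Q2=[]
t=4-5: P3@Q0 runs 1, rem=7, I/O yield, promote→Q0. Q0=[P3] Q1=[P1,P2] Q2=[]
t=5-6: P3@Q0 runs 1, rem=6, I/O yield, promote→Q0. Q0=[P3] Q1=[P1,P2] Q2=[]
t=6-7: P3@Q0 runs 1, rem=5, I/O yield, promote→Q0. Q0=[P3] Q1=[P1,P2] Q2=[]
t=7-8: P3@Q0 runs 1, rem=4, I/O yield, promote→Q0. Q0=[P3] Q1=[P1,P2] Q2=[]
t=8-9: P3@Q0 runs 1, rem=3, I/O yield, promote→Q0. Q0=[P3] Q1=[P1,P2] Q2=[]
t=9-10: P3@Q0 runs 1, rem=2, I/O yield, promote→Q0. Q0=[P3] Q1=[P1,P2] Q2=[]
t=10-11: P3@Q0 runs 1, rem=1, I/O yield, promote→Q0. Q0=[P3] Q1=[P1,P2] Q2=[]
t=11-12: P3@Q0 runs 1, rem=0, completes. Q0=[] Q1=[P1,P2] Q2=[]
t=12-15: P1@Q1 runs 3, rem=7, I/O yield, promote→Q0. Q0=[P1] Q1=[P2] Q2=[]
t=15-17: P1@Q0 runs 2, rem=5, quantum used, demote→Q1. Q0=[] Q1=[P2,P1] Q2=[]
t=17-20: P2@Q1 runs 3, rem=1, I/O yield, promote→Q0. Q0=[P2] Q1=[P1] Q2=[]
t=20-21: P2@Q0 runs 1, rem=0, completes. Q0=[] Q1=[P1] Q2=[]
t=21-24: P1@Q1 runs 3, rem=2, I/O yield, promote→Q0. Q0=[P1] Q1=[] Q2=[]
t=24-26: P1@Q0 runs 2, rem=0, completes. Q0=[] Q1=[] Q2=[]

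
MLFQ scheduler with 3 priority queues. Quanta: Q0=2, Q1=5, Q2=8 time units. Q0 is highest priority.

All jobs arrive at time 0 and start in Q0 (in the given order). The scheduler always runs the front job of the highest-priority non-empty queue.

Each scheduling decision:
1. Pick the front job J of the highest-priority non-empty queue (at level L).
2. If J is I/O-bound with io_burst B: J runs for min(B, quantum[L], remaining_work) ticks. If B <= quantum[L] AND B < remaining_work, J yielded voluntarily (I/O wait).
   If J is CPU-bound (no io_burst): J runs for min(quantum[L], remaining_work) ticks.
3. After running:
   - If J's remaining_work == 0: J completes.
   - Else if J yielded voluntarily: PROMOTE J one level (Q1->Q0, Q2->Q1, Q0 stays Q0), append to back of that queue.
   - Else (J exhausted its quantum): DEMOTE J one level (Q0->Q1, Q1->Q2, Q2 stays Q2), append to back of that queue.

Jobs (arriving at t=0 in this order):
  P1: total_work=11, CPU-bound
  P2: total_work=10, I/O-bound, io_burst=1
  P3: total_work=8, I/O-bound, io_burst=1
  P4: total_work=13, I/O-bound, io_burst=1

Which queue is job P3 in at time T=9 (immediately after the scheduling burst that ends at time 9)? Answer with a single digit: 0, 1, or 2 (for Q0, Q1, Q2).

t=0-2: P1@Q0 runs 2, rem=9, quantum used, demote→Q1. Q0=[P2,P3,P4] Q1=[P1] Q2=[]
t=2-3: P2@Q0 runs 1, rem=9, I/O yield, promote→Q0. Q0=[P3,P4,P2] Q1=[P1] Q2=[]
t=3-4: P3@Q0 runs 1, rem=7, I/O yield, promote→Q0. Q0=[P4,P2,P3] Q1=[P1] Q2=[]
t=4-5: P4@Q0 runs 1, rem=12, I/O yield, promote→Q0. Q0=[P2,P3,P4] Q1=[P1] Q2=[]
t=5-6: P2@Q0 runs 1, rem=8, I/O yield, promote→Q0. Q0=[P3,P4,P2] Q1=[P1] Q2=[]
t=6-7: P3@Q0 runs 1, rem=6, I/O yield, promote→Q0. Q0=[P4,P2,P3] Q1=[P1] Q2=[]
t=7-8: P4@Q0 runs 1, rem=11, I/O yield, promote→Q0. Q0=[P2,P3,P4] Q1=[P1] Q2=[]
t=8-9: P2@Q0 runs 1, rem=7, I/O yield, promote→Q0. Q0=[P3,P4,P2] Q1=[P1] Q2=[]
t=9-10: P3@Q0 runs 1, rem=5, I/O yield, promote→Q0. Q0=[P4,P2,P3] Q1=[P1] Q2=[]
t=10-11: P4@Q0 runs 1, rem=10, I/O yield, promote→Q0. Q0=[P2,P3,P4] Q1=[P1] Q2=[]
t=11-12: P2@Q0 runs 1, rem=6, I/O yield, promote→Q0. Q0=[P3,P4,P2] Q1=[P1] Q2=[]
t=12-13: P3@Q0 runs 1, rem=4, I/O yield, promote→Q0. Q0=[P4,P2,P3] Q1=[P1] Q2=[]
t=13-14: P4@Q0 runs 1, rem=9, I/O yield, promote→Q0. Q0=[P2,P3,P4] Q1=[P1] Q2=[]
t=14-15: P2@Q0 runs 1, rem=5, I/O yield, promote→Q0. Q0=[P3,P4,P2] Q1=[P1] Q2=[]
t=15-16: P3@Q0 runs 1, rem=3, I/O yield, promote→Q0. Q0=[P4,P2,P3] Q1=[P1] Q2=[]
t=16-17: P4@Q0 runs 1, rem=8, I/O yield, promote→Q0. Q0=[P2,P3,P4] Q1=[P1] Q2=[]
t=17-18: P2@Q0 runs 1, rem=4, I/O yield, promote→Q0. Q0=[P3,P4,P2] Q1=[P1] Q2=[]
t=18-19: P3@Q0 runs 1, rem=2, I/O yield, promote→Q0. Q0=[P4,P2,P3] Q1=[P1] Q2=[]
t=19-20: P4@Q0 runs 1, rem=7, I/O yield, promote→Q0. Q0=[P2,P3,P4] Q1=[P1] Q2=[]
t=20-21: P2@Q0 runs 1, rem=3, I/O yield, promote→Q0. Q0=[P3,P4,P2] Q1=[P1] Q2=[]
t=21-22: P3@Q0 runs 1, rem=1, I/O yield, promote→Q0. Q0=[P4,P2,P3] Q1=[P1] Q2=[]
t=22-23: P4@Q0 runs 1, rem=6, I/O yield, promote→Q0. Q0=[P2,P3,P4] Q1=[P1] Q2=[]
t=23-24: P2@Q0 runs 1, rem=2, I/O yield, promote→Q0. Q0=[P3,P4,P2] Q1=[P1] Q2=[]
t=24-25: P3@Q0 runs 1, rem=0, completes. Q0=[P4,P2] Q1=[P1] Q2=[]
t=25-26: P4@Q0 runs 1, rem=5, I/O yield, promote→Q0. Q0=[P2,P4] Q1=[P1] Q2=[]
t=26-27: P2@Q0 runs 1, rem=1, I/O yield, promote→Q0. Q0=[P4,P2] Q1=[P1] Q2=[]
t=27-28: P4@Q0 runs 1, rem=4, I/O yield, promote→Q0. Q0=[P2,P4] Q1=[P1] Q2=[]
t=28-29: P2@Q0 runs 1, rem=0, completes. Q0=[P4] Q1=[P1] Q2=[]
t=29-30: P4@Q0 runs 1, rem=3, I/O yield, promote→Q0. Q0=[P4] Q1=[P1] Q2=[]
t=30-31: P4@Q0 runs 1, rem=2, I/O yield, promote→Q0. Q0=[P4] Q1=[P1] Q2=[]
t=31-32: P4@Q0 runs 1, rem=1, I/O yield, promote→Q0. Q0=[P4] Q1=[P1] Q2=[]
t=32-33: P4@Q0 runs 1, rem=0, completes. Q0=[] Q1=[P1] Q2=[]
t=33-38: P1@Q1 runs 5, rem=4, quantum used, demote→Q2. Q0=[] Q1=[] Q2=[P1]
t=38-42: P1@Q2 runs 4, rem=0, completes. Q0=[] Q1=[] Q2=[]

Answer: 0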